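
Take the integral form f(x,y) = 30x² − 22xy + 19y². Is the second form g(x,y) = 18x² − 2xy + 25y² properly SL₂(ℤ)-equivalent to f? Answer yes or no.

D₁ = -1796, D₂ = -1796
f: flip: (30,-22,19)→(19,22,30)
f: translate: b→-16 (≡22 mod 38), so (19,22,30)→(19,-16,27)
f: reduced (well bottom): (19,-16,27) with a≤c, −a<b≤a
g: reduced (well bottom): (18,-2,25) with a≤c, −a<b≤a
reduced forms (19, -16, 27) vs (18, -2, 25) ⇒ inequivalent

no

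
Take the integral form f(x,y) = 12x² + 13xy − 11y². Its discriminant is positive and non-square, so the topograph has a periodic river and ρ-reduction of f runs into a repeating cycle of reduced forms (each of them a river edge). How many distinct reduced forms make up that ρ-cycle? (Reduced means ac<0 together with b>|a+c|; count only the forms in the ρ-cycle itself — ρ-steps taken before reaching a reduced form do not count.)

D = 697, ⌊√D⌋ = 26
river: ρ → (-11,9,14)
river: ρ → (14,19,-6)
river: ρ → (-6,17,17)
river: ρ → (17,17,-6)
river: ρ → (-6,19,14)
river: ρ → (14,9,-11)
river: ρ → (-11,13,12)
river: ρ → (12,11,-12)
river: ρ → (-12,13,11)
river: ρ → (11,9,-14)
river: ρ → (-14,19,6)
river: ρ → (6,17,-17)
river: ρ → (-17,17,6)
river: ρ → (6,19,-14)
river: ρ → (-14,9,11)
river: ρ → (11,13,-12)
river: ρ → (-12,11,12)
river: ρ → (12,13,-11)
ρ-cycle length = 18 (tail of 0 descent steps not counted)

18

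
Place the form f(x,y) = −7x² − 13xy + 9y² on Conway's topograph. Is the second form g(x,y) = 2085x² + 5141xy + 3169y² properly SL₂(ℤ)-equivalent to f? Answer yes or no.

D₁ = 421, D₂ = 421
river cycle of f (length 26): (9, 13, -7), (-7, 15, 7), (7, 13, -9), (-9, 5, 11), (11, 17, -3), (-3, 19, 5), (5, 11, -15), (-15, 19, 1), (1, 19, -15), (-15, 11, 5), … (16 more)
river cycle of g (length 26): (9, 13, -7), (-7, 15, 7), (7, 13, -9), (-9, 5, 11), (11, 17, -3), (-3, 19, 5), (5, 11, -15), (-15, 19, 1), (1, 19, -15), (-15, 11, 5), … (16 more)
cycles coincide ⇒ equivalent

yes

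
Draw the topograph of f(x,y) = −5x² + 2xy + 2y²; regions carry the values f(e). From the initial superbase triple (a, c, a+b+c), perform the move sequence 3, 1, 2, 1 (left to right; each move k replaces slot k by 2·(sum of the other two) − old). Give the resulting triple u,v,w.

start (-5,2,-1) = (f(1,0),f(0,1),f(1,1))
replace slot 3: 2·((-5)+2) − (-1) = -5 → (-5,2,-5)
replace slot 1: 2·(2+(-5)) − (-5) = -1 → (-1,2,-5)
replace slot 2: 2·((-1)+(-5)) − 2 = -14 → (-1,-14,-5)
replace slot 1: 2·((-14)+(-5)) − (-1) = -37 → (-37,-14,-5)

-37,-14,-5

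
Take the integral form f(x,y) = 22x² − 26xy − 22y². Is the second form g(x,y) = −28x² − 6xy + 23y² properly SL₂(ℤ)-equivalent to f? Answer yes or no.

D₁ = 2612, D₂ = 2612
river cycle of f (length 14): (-22, 26, 22), (22, 18, -26), (-26, 34, 14), (14, 50, -2), (-2, 50, 14), (14, 34, -26), (-26, 18, 22), (22, 26, -22), (-22, 18, 26), (26, 34, -14), … (4 more)
river cycle of g (length 38): (23, 6, -28), (-28, 50, 1), (1, 50, -28), (-28, 6, 23), (23, 40, -11), (-11, 48, 7), (7, 50, -4), (-4, 46, 31), (31, 16, -19), (-19, 22, 28), … (28 more)
cycles differ ⇒ inequivalent

no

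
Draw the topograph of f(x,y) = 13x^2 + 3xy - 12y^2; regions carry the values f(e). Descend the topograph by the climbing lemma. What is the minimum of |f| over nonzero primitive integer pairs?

river: ρ → (-12,21,4)
river: ρ → (4,19,-17)
river: ρ → (-17,15,6)
river: ρ → (6,21,-8)
river: ρ → (-8,11,16)
river: ρ → (16,21,-3)
river: ρ → (-3,21,16)
river: ρ → (16,11,-8)
river: ρ → (-8,21,6)
river: ρ → (6,15,-17)
river: ρ → (-17,19,4)
river: ρ → (4,21,-12)
river: ρ → (-12,3,13)
river: ρ → (13,23,-2)
river: ρ → (-2,25,1)
river: ρ → (1,25,-2)
river: ρ → (-2,23,13)
river: ρ → (13,3,-12)
closes: descent 0, river 18
min |a| on river = 1

1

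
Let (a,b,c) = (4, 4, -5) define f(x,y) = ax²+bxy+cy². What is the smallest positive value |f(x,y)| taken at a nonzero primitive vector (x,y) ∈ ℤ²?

river: ρ → (-5,6,3)
river: ρ → (3,6,-5)
river: ρ → (-5,4,4)
river: ρ → (4,4,-5)
closes: descent 0, river 4
min |a| on river = 3

3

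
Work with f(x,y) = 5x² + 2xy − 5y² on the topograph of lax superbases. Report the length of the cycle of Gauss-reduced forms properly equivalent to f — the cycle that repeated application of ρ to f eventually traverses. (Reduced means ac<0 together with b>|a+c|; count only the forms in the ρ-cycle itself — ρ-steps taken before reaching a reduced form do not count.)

D = 104, ⌊√D⌋ = 10
river: ρ → (-5,8,2)
river: ρ → (2,8,-5)
river: ρ → (-5,2,5)
river: ρ → (5,8,-2)
river: ρ → (-2,8,5)
river: ρ → (5,2,-5)
ρ-cycle length = 6 (tail of 0 descent steps not counted)

6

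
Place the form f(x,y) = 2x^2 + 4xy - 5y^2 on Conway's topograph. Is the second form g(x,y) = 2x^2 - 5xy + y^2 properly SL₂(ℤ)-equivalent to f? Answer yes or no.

D₁ = 56, D₂ = 17
discriminants differ ⇒ not SL₂(ℤ)-equivalent

no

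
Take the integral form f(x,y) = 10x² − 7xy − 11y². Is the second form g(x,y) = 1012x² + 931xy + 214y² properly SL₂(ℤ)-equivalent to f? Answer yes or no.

D₁ = 489, D₂ = 489
river cycle of f (length 22): (-11, 7, 10), (10, 13, -8), (-8, 19, 4), (4, 21, -3), (-3, 21, 4), (4, 19, -8), (-8, 13, 10), (10, 7, -11), (-11, 15, 6), (6, 21, -2), … (12 more)
river cycle of g (length 22): (6, 15, -11), (-11, 7, 10), (10, 13, -8), (-8, 19, 4), (4, 21, -3), (-3, 21, 4), (4, 19, -8), (-8, 13, 10), (10, 7, -11), (-11, 15, 6), … (12 more)
cycles coincide ⇒ equivalent

yes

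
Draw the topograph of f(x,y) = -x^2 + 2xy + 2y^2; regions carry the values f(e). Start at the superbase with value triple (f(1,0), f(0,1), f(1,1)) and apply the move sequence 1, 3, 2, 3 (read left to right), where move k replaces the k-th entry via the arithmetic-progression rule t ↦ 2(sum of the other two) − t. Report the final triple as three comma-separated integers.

start (-1,2,3) = (f(1,0),f(0,1),f(1,1))
replace slot 1: 2·(2+3) − (-1) = 11 → (11,2,3)
replace slot 3: 2·(11+2) − 3 = 23 → (11,2,23)
replace slot 2: 2·(11+23) − 2 = 66 → (11,66,23)
replace slot 3: 2·(11+66) − 23 = 131 → (11,66,131)

11,66,131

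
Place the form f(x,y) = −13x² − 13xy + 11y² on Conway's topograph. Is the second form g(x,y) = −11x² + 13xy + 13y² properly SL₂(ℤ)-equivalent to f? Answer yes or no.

D₁ = 741, D₂ = 741
river cycle of f (length 8): (11, 13, -13), (-13, 13, 11), (11, 9, -15), (-15, 21, 5), (5, 19, -19), (-19, 19, 5), (5, 21, -15), (-15, 9, 11)
river cycle of g (length 8): (13, 13, -11), (-11, 9, 15), (15, 21, -5), (-5, 19, 19), (19, 19, -5), (-5, 21, 15), (15, 9, -11), (-11, 13, 13)
cycles differ ⇒ inequivalent

no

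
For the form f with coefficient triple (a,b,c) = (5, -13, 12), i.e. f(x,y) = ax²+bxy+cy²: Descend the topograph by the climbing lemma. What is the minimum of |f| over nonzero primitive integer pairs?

translate: b→-3 (≡-13 mod 10), so (5,-13,12)→(5,-3,4)
flip: (5,-3,4)→(4,3,5)
reduced (well bottom): (4,3,5) with a≤c, −a<b≤a
well minimum = a = 4

4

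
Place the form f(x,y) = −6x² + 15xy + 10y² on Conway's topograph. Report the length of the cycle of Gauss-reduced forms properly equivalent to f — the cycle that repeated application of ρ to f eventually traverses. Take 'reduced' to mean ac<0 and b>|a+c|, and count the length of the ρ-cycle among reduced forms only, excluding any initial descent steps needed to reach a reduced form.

D = 465, ⌊√D⌋ = 21
river: ρ → (10,5,-11)
river: ρ → (-11,17,4)
river: ρ → (4,15,-15)
river: ρ → (-15,15,4)
river: ρ → (4,17,-11)
river: ρ → (-11,5,10)
river: ρ → (10,15,-6)
river: ρ → (-6,21,1)
river: ρ → (1,21,-6)
river: ρ → (-6,15,10)
ρ-cycle length = 10 (tail of 0 descent steps not counted)

10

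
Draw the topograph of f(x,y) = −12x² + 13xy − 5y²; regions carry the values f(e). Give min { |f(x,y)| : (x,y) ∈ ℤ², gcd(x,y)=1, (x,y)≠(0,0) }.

translate: b→11 (≡-13 mod 24), so (12,-13,5)→(12,11,4)
flip: (12,11,4)→(4,-11,12)
translate: b→-3 (≡-11 mod 8), so (4,-11,12)→(4,-3,5)
reduced (well bottom): (4,-3,5) with a≤c, −a<b≤a
well minimum |f| = |-4| = 4 (negative-definite)

4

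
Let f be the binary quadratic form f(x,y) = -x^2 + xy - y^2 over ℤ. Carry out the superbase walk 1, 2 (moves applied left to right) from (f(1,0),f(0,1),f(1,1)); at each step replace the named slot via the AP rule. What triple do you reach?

start (-1,-1,-1) = (f(1,0),f(0,1),f(1,1))
replace slot 1: 2·((-1)+(-1)) − (-1) = -3 → (-3,-1,-1)
replace slot 2: 2·((-3)+(-1)) − (-1) = -7 → (-3,-7,-1)

-3,-7,-1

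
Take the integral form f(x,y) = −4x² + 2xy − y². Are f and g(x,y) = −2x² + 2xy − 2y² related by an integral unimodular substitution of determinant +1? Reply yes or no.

D₁ = -12, D₂ = -12
f is negative-definite; reduce −f:
−f: flip: (4,-2,1)→(1,2,4)
−f: translate: b→0 (≡2 mod 2), so (1,2,4)→(1,0,3)
−f: reduced (well bottom): (1,0,3) with a≤c, −a<b≤a
flip sign back: reduced form of f is (-1,0,-3)
g is negative-definite; reduce −g:
−g: translate: b→2 (≡-2 mod 4), so (2,-2,2)→(2,2,2)
−g: reduced (well bottom): (2,2,2) with a≤c, −a<b≤a
flip sign back: reduced form of g is (-2,-2,-2)
reduced forms (-1, 0, -3) vs (-2, -2, -2) ⇒ inequivalent

no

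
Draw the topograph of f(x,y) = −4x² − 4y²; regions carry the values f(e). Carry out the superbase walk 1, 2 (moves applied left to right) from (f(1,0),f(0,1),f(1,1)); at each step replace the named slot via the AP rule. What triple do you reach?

start (-4,-4,-8) = (f(1,0),f(0,1),f(1,1))
replace slot 1: 2·((-4)+(-8)) − (-4) = -20 → (-20,-4,-8)
replace slot 2: 2·((-20)+(-8)) − (-4) = -52 → (-20,-52,-8)

-20,-52,-8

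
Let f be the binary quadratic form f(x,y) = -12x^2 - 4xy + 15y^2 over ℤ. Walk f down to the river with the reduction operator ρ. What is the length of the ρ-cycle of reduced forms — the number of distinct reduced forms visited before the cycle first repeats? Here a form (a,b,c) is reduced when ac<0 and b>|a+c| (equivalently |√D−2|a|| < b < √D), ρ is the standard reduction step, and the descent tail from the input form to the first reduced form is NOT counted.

D = 736, ⌊√D⌋ = 27
descent: ρ → (15,4,-12)  [lands on river]
river: ρ → (-12,20,7)
river: ρ → (7,22,-9)
river: ρ → (-9,14,15)
river: ρ → (15,16,-8)
river: ρ → (-8,16,15)
river: ρ → (15,14,-9)
river: ρ → (-9,22,7)
river: ρ → (7,20,-12)
river: ρ → (-12,4,15)
river: ρ → (15,26,-1)
river: ρ → (-1,26,15)
ρ-cycle length = 12 (tail of 1 descent step not counted)

12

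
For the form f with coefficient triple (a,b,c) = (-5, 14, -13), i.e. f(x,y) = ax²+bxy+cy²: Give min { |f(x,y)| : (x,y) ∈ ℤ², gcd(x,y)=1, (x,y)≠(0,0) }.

translate: b→-4 (≡-14 mod 10), so (5,-14,13)→(5,-4,4)
flip: (5,-4,4)→(4,4,5)
reduced (well bottom): (4,4,5) with a≤c, −a<b≤a
well minimum |f| = |-4| = 4 (negative-definite)

4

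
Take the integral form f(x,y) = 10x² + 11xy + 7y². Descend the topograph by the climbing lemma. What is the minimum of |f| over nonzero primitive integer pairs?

translate: b→-9 (≡11 mod 20), so (10,11,7)→(10,-9,6)
flip: (10,-9,6)→(6,9,10)
translate: b→-3 (≡9 mod 12), so (6,9,10)→(6,-3,7)
reduced (well bottom): (6,-3,7) with a≤c, −a<b≤a
well minimum = a = 6

6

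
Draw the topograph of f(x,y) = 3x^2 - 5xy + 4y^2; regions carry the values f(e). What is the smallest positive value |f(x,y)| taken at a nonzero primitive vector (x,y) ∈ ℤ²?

translate: b→1 (≡-5 mod 6), so (3,-5,4)→(3,1,2)
flip: (3,1,2)→(2,-1,3)
reduced (well bottom): (2,-1,3) with a≤c, −a<b≤a
well minimum = a = 2

2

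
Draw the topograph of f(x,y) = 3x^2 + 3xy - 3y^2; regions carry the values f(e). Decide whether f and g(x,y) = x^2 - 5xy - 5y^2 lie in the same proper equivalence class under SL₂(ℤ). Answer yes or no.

D₁ = 45, D₂ = 45
river cycle of f (length 2): (-3, 3, 3), (3, 3, -3)
river cycle of g (length 2): (-5, 5, 1), (1, 5, -5)
cycles differ ⇒ inequivalent

no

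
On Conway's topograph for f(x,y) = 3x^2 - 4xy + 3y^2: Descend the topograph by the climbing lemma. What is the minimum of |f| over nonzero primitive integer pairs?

translate: b→2 (≡-4 mod 6), so (3,-4,3)→(3,2,2)
flip: (3,2,2)→(2,-2,3)
translate: b→2 (≡-2 mod 4), so (2,-2,3)→(2,2,3)
reduced (well bottom): (2,2,3) with a≤c, −a<b≤a
well minimum = a = 2

2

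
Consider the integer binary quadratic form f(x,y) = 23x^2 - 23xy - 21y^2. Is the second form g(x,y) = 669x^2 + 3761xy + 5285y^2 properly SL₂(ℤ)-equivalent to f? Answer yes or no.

D₁ = 2461, D₂ = 2461
river cycle of f (length 28): (-21, 23, 23), (23, 23, -21), (-21, 19, 25), (25, 31, -15), (-15, 29, 27), (27, 25, -17), (-17, 43, 9), (9, 47, -7), (-7, 37, 39), (39, 41, -5), … (18 more)
river cycle of g (length 28): (23, 23, -21), (-21, 19, 25), (25, 31, -15), (-15, 29, 27), (27, 25, -17), (-17, 43, 9), (9, 47, -7), (-7, 37, 39), (39, 41, -5), (-5, 49, 3), … (18 more)
cycles coincide ⇒ equivalent

yes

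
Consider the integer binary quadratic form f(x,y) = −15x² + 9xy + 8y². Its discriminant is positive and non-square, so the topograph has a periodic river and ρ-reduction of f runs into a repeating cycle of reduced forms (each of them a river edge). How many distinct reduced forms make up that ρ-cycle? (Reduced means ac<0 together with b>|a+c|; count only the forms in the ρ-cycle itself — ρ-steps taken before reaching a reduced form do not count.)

D = 561, ⌊√D⌋ = 23
river: ρ → (8,23,-1)
river: ρ → (-1,23,8)
river: ρ → (8,9,-15)
river: ρ → (-15,21,2)
river: ρ → (2,23,-4)
river: ρ → (-4,17,17)
river: ρ → (17,17,-4)
river: ρ → (-4,23,2)
river: ρ → (2,21,-15)
river: ρ → (-15,9,8)
ρ-cycle length = 10 (tail of 0 descent steps not counted)

10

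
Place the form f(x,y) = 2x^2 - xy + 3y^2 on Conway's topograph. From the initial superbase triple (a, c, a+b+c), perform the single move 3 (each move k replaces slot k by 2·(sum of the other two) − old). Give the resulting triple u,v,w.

start (2,3,4) = (f(1,0),f(0,1),f(1,1))
replace slot 3: 2·(2+3) − 4 = 6 → (2,3,6)

2,3,6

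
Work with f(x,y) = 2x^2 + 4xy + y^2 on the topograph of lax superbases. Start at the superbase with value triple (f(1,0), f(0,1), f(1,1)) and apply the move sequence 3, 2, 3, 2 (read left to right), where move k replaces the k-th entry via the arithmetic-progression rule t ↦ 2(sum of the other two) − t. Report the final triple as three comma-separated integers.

start (2,1,7) = (f(1,0),f(0,1),f(1,1))
replace slot 3: 2·(2+1) − 7 = -1 → (2,1,-1)
replace slot 2: 2·(2+(-1)) − 1 = 1 → (2,1,-1)
replace slot 3: 2·(2+1) − (-1) = 7 → (2,1,7)
replace slot 2: 2·(2+7) − 1 = 17 → (2,17,7)

2,17,7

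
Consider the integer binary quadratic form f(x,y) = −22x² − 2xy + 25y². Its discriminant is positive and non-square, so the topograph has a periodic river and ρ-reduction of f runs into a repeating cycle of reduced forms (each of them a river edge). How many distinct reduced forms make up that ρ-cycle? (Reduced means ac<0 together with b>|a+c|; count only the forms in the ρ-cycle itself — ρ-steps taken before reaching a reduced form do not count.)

D = 2204, ⌊√D⌋ = 46
descent: ρ → (25,2,-22)
descent: ρ → (-22,42,5)  [lands on river]
river: ρ → (5,38,-38)
river: ρ → (-38,38,5)
river: ρ → (5,42,-22)
river: ρ → (-22,46,1)
river: ρ → (1,46,-22)
ρ-cycle length = 6 (tail of 2 descent steps not counted)

6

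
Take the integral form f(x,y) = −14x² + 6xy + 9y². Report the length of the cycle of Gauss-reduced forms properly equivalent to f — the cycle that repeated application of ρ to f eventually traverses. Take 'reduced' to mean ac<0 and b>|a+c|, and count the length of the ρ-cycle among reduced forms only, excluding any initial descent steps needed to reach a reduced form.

D = 540, ⌊√D⌋ = 23
river: ρ → (9,12,-11)
river: ρ → (-11,10,10)
river: ρ → (10,10,-11)
river: ρ → (-11,12,9)
river: ρ → (9,6,-14)
river: ρ → (-14,22,1)
river: ρ → (1,22,-14)
river: ρ → (-14,6,9)
ρ-cycle length = 8 (tail of 0 descent steps not counted)

8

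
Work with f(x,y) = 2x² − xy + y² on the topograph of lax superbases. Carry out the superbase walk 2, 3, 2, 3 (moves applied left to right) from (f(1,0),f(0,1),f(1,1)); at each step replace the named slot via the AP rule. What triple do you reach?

start (2,1,2) = (f(1,0),f(0,1),f(1,1))
replace slot 2: 2·(2+2) − 1 = 7 → (2,7,2)
replace slot 3: 2·(2+7) − 2 = 16 → (2,7,16)
replace slot 2: 2·(2+16) − 7 = 29 → (2,29,16)
replace slot 3: 2·(2+29) − 16 = 46 → (2,29,46)

2,29,46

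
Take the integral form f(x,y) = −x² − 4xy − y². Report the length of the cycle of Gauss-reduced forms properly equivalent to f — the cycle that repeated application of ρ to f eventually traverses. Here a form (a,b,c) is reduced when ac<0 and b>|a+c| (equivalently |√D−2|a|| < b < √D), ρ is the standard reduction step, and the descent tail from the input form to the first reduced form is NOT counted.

D = 12, ⌊√D⌋ = 3
descent: ρ → (-1,2,2)  [lands on river]
river: ρ → (2,2,-1)
ρ-cycle length = 2 (tail of 1 descent step not counted)

2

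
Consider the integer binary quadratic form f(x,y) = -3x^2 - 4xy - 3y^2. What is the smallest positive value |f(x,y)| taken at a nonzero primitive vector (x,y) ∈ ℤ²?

translate: b→-2 (≡4 mod 6), so (3,4,3)→(3,-2,2)
flip: (3,-2,2)→(2,2,3)
reduced (well bottom): (2,2,3) with a≤c, −a<b≤a
well minimum |f| = |-2| = 2 (negative-definite)

2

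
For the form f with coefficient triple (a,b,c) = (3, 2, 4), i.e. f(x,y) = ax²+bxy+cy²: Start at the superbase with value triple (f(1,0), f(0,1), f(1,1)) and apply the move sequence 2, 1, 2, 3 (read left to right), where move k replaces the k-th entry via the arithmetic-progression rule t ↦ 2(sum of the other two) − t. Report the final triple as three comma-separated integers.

start (3,4,9) = (f(1,0),f(0,1),f(1,1))
replace slot 2: 2·(3+9) − 4 = 20 → (3,20,9)
replace slot 1: 2·(20+9) − 3 = 55 → (55,20,9)
replace slot 2: 2·(55+9) − 20 = 108 → (55,108,9)
replace slot 3: 2·(55+108) − 9 = 317 → (55,108,317)

55,108,317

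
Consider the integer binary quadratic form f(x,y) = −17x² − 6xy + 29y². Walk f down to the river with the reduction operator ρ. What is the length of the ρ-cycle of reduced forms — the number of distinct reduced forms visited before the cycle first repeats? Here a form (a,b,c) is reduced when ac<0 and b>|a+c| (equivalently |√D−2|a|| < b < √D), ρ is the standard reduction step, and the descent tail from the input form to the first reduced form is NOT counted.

D = 2008, ⌊√D⌋ = 44
descent: ρ → (29,6,-17)
descent: ρ → (-17,28,18)  [lands on river]
river: ρ → (18,44,-1)
river: ρ → (-1,44,18)
river: ρ → (18,28,-17)
river: ρ → (-17,40,6)
river: ρ → (6,44,-3)
river: ρ → (-3,40,34)
river: ρ → (34,28,-9)
river: ρ → (-9,44,2)
river: ρ → (2,44,-9)
river: ρ → (-9,28,34)
river: ρ → (34,40,-3)
river: ρ → (-3,44,6)
river: ρ → (6,40,-17)
ρ-cycle length = 14 (tail of 2 descent steps not counted)

14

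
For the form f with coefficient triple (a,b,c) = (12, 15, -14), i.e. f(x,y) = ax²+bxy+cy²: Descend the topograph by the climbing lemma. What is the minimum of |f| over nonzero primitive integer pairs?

river: ρ → (-14,13,13)
river: ρ → (13,13,-14)
river: ρ → (-14,15,12)
river: ρ → (12,9,-17)
river: ρ → (-17,25,4)
river: ρ → (4,23,-23)
river: ρ → (-23,23,4)
river: ρ → (4,25,-17)
river: ρ → (-17,9,12)
river: ρ → (12,15,-14)
closes: descent 0, river 10
min |a| on river = 4

4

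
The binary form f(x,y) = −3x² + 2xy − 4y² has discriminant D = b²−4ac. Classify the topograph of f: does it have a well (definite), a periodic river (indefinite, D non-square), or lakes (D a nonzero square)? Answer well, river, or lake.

D = b²−4ac = 2² − 4·(-3)·(-4) = -44
D < 0 ⇒ definite ⇒ every region one sign ⇒ single well

well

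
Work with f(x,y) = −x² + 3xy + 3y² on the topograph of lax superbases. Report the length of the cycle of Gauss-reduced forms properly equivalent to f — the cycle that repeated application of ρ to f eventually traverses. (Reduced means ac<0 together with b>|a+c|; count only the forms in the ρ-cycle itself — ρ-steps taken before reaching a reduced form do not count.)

D = 21, ⌊√D⌋ = 4
river: ρ → (3,3,-1)
river: ρ → (-1,3,3)
ρ-cycle length = 2 (tail of 0 descent steps not counted)

2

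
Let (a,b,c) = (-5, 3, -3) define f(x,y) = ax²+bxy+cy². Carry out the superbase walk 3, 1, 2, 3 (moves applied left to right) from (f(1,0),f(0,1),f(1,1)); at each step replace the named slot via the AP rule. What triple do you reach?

start (-5,-3,-5) = (f(1,0),f(0,1),f(1,1))
replace slot 3: 2·((-5)+(-3)) − (-5) = -11 → (-5,-3,-11)
replace slot 1: 2·((-3)+(-11)) − (-5) = -23 → (-23,-3,-11)
replace slot 2: 2·((-23)+(-11)) − (-3) = -65 → (-23,-65,-11)
replace slot 3: 2·((-23)+(-65)) − (-11) = -165 → (-23,-65,-165)

-23,-65,-165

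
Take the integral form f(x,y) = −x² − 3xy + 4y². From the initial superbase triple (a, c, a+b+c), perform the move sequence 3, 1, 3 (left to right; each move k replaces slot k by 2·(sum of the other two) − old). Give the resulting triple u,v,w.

start (-1,4,0) = (f(1,0),f(0,1),f(1,1))
replace slot 3: 2·((-1)+4) − 0 = 6 → (-1,4,6)
replace slot 1: 2·(4+6) − (-1) = 21 → (21,4,6)
replace slot 3: 2·(21+4) − 6 = 44 → (21,4,44)

21,4,44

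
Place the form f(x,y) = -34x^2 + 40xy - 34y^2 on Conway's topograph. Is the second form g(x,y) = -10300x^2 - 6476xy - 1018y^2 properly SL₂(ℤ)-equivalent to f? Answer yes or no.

D₁ = -3024, D₂ = -3024
f is negative-definite; reduce −f:
−f: translate: b→28 (≡-40 mod 68), so (34,-40,34)→(34,28,28)
−f: flip: (34,28,28)→(28,-28,34)
−f: translate: b→28 (≡-28 mod 56), so (28,-28,34)→(28,28,34)
−f: reduced (well bottom): (28,28,34) with a≤c, −a<b≤a
flip sign back: reduced form of f is (-28,-28,-34)
g is negative-definite; reduce −g:
−g: flip: (10300,6476,1018)→(1018,-6476,10300)
−g: translate: b→-368 (≡-6476 mod 2036), so (1018,-6476,10300)→(1018,-368,34)
−g: flip: (1018,-368,34)→(34,368,1018)
−g: translate: b→28 (≡368 mod 68), so (34,368,1018)→(34,28,28)
−g: flip: (34,28,28)→(28,-28,34)
−g: translate: b→28 (≡-28 mod 56), so (28,-28,34)→(28,28,34)
−g: reduced (well bottom): (28,28,34) with a≤c, −a<b≤a
flip sign back: reduced form of g is (-28,-28,-34)
reduced forms (-28, -28, -34) vs (-28, -28, -34) ⇒ equivalent

yes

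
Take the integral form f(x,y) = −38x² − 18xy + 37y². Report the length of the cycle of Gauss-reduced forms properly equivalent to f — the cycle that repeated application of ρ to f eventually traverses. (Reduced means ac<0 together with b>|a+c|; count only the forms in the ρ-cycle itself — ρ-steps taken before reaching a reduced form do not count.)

D = 5948, ⌊√D⌋ = 77
descent: ρ → (37,18,-38)  [lands on river]
river: ρ → (-38,58,17)
river: ρ → (17,44,-59)
river: ρ → (-59,74,2)
river: ρ → (2,74,-59)
river: ρ → (-59,44,17)
river: ρ → (17,58,-38)
river: ρ → (-38,18,37)
river: ρ → (37,56,-19)
river: ρ → (-19,58,34)
river: ρ → (34,10,-43)
river: ρ → (-43,76,1)
river: ρ → (1,76,-43)
river: ρ → (-43,10,34)
river: ρ → (34,58,-19)
river: ρ → (-19,56,37)
ρ-cycle length = 16 (tail of 1 descent step not counted)

16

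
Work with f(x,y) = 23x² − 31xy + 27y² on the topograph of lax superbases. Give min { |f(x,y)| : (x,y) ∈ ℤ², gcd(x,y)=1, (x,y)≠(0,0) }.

translate: b→15 (≡-31 mod 46), so (23,-31,27)→(23,15,19)
flip: (23,15,19)→(19,-15,23)
reduced (well bottom): (19,-15,23) with a≤c, −a<b≤a
well minimum = a = 19

19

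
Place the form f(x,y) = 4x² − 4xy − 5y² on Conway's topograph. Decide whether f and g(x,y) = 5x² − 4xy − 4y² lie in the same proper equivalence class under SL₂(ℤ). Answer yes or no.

D₁ = 96, D₂ = 96
river cycle of f (length 4): (-5, 4, 4), (4, 4, -5), (-5, 6, 3), (3, 6, -5)
river cycle of g (length 4): (-4, 4, 5), (5, 6, -3), (-3, 6, 5), (5, 4, -4)
cycles differ ⇒ inequivalent

no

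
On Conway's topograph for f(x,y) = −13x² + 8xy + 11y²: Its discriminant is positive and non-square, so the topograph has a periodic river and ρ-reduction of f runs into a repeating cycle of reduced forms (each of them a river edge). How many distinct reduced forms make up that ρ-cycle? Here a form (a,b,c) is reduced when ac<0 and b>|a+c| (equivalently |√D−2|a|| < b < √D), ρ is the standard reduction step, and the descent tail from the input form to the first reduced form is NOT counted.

D = 636, ⌊√D⌋ = 25
river: ρ → (11,14,-10)
river: ρ → (-10,6,15)
river: ρ → (15,24,-1)
river: ρ → (-1,24,15)
river: ρ → (15,6,-10)
river: ρ → (-10,14,11)
river: ρ → (11,8,-13)
river: ρ → (-13,18,6)
river: ρ → (6,18,-13)
river: ρ → (-13,8,11)
ρ-cycle length = 10 (tail of 0 descent steps not counted)

10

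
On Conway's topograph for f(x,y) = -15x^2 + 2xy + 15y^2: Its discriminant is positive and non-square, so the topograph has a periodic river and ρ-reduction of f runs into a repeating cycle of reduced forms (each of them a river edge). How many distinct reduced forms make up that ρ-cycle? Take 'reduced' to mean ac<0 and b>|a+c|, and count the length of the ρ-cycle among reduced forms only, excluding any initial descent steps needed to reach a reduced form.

D = 904, ⌊√D⌋ = 30
river: ρ → (15,28,-2)
river: ρ → (-2,28,15)
river: ρ → (15,2,-15)
river: ρ → (-15,28,2)
river: ρ → (2,28,-15)
river: ρ → (-15,2,15)
ρ-cycle length = 6 (tail of 0 descent steps not counted)

6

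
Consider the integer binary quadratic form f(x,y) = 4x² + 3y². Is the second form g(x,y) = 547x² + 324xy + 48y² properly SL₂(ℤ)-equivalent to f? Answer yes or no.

D₁ = -48, D₂ = -48
f: flip: (4,0,3)→(3,0,4)
f: reduced (well bottom): (3,0,4) with a≤c, −a<b≤a
g: flip: (547,324,48)→(48,-324,547)
g: translate: b→-36 (≡-324 mod 96), so (48,-324,547)→(48,-36,7)
g: flip: (48,-36,7)→(7,36,48)
g: translate: b→-6 (≡36 mod 14), so (7,36,48)→(7,-6,3)
g: flip: (7,-6,3)→(3,6,7)
g: translate: b→0 (≡6 mod 6), so (3,6,7)→(3,0,4)
g: reduced (well bottom): (3,0,4) with a≤c, −a<b≤a
reduced forms (3, 0, 4) vs (3, 0, 4) ⇒ equivalent

yes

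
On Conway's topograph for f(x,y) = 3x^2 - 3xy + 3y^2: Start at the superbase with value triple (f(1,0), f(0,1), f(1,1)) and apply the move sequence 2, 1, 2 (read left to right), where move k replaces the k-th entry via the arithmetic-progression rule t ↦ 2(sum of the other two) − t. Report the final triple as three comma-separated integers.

start (3,3,3) = (f(1,0),f(0,1),f(1,1))
replace slot 2: 2·(3+3) − 3 = 9 → (3,9,3)
replace slot 1: 2·(9+3) − 3 = 21 → (21,9,3)
replace slot 2: 2·(21+3) − 9 = 39 → (21,39,3)

21,39,3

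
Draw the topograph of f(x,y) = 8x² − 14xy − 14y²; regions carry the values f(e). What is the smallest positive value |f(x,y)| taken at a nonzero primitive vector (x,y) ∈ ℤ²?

descent: ρ → (-14,14,8)  [lands on river]
river: ρ → (8,18,-10)
river: ρ → (-10,22,4)
river: ρ → (4,18,-20)
river: ρ → (-20,22,2)
river: ρ → (2,22,-20)
river: ρ → (-20,18,4)
river: ρ → (4,22,-10)
river: ρ → (-10,18,8)
river: ρ → (8,14,-14)
closes: descent 1, river 10
min |a| on river = 2

2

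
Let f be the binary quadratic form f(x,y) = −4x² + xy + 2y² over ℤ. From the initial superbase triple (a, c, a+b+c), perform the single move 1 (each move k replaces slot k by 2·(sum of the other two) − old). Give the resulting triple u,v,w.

start (-4,2,-1) = (f(1,0),f(0,1),f(1,1))
replace slot 1: 2·(2+(-1)) − (-4) = 6 → (6,2,-1)

6,2,-1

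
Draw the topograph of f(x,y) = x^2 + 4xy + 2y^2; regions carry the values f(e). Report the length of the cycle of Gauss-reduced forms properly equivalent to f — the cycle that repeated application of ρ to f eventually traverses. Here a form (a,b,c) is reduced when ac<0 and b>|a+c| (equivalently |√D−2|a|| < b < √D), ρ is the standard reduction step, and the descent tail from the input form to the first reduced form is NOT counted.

D = 8, ⌊√D⌋ = 2
descent: ρ → (2,0,-1)
descent: ρ → (-1,2,1)  [lands on river]
river: ρ → (1,2,-1)
ρ-cycle length = 2 (tail of 2 descent steps not counted)

2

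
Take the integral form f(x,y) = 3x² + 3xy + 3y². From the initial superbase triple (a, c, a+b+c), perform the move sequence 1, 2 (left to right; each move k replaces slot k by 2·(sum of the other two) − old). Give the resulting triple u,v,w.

start (3,3,9) = (f(1,0),f(0,1),f(1,1))
replace slot 1: 2·(3+9) − 3 = 21 → (21,3,9)
replace slot 2: 2·(21+9) − 3 = 57 → (21,57,9)

21,57,9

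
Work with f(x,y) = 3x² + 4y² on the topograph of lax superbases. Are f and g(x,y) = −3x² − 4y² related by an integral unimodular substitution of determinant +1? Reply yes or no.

D₁ = -48, D₂ = -48
f: reduced (well bottom): (3,0,4) with a≤c, −a<b≤a
g is negative-definite; reduce −g:
−g: reduced (well bottom): (3,0,4) with a≤c, −a<b≤a
flip sign back: reduced form of g is (-3,0,-4)
reduced forms (3, 0, 4) vs (-3, 0, -4) ⇒ inequivalent

no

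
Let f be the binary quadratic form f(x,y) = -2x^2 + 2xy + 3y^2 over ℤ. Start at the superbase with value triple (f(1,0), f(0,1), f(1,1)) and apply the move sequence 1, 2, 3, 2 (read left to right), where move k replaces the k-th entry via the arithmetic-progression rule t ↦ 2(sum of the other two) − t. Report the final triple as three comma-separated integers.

start (-2,3,3) = (f(1,0),f(0,1),f(1,1))
replace slot 1: 2·(3+3) − (-2) = 14 → (14,3,3)
replace slot 2: 2·(14+3) − 3 = 31 → (14,31,3)
replace slot 3: 2·(14+31) − 3 = 87 → (14,31,87)
replace slot 2: 2·(14+87) − 31 = 171 → (14,171,87)

14,171,87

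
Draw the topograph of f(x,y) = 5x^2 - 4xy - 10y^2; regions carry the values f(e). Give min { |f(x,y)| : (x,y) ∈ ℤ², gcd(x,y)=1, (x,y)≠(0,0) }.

descent: ρ → (-10,4,5)
descent: ρ → (5,6,-9)  [lands on river]
river: ρ → (-9,12,2)
river: ρ → (2,12,-9)
river: ρ → (-9,6,5)
river: ρ → (5,14,-1)
river: ρ → (-1,14,5)
closes: descent 2, river 6
min |a| on river = 1

1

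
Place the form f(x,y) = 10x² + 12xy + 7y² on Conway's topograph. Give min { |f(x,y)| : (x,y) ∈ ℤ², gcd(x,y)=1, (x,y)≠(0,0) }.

translate: b→-8 (≡12 mod 20), so (10,12,7)→(10,-8,5)
flip: (10,-8,5)→(5,8,10)
translate: b→-2 (≡8 mod 10), so (5,8,10)→(5,-2,7)
reduced (well bottom): (5,-2,7) with a≤c, −a<b≤a
well minimum = a = 5

5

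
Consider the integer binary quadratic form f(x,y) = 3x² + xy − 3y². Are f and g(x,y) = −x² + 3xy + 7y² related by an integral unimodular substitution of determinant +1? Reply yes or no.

D₁ = 37, D₂ = 37
river cycle of f (length 6): (-3, 5, 1), (1, 5, -3), (-3, 1, 3), (3, 5, -1), (-1, 5, 3), (3, 1, -3)
river cycle of g (length 6): (-1, 5, 3), (3, 1, -3), (-3, 5, 1), (1, 5, -3), (-3, 1, 3), (3, 5, -1)
cycles coincide ⇒ equivalent

yes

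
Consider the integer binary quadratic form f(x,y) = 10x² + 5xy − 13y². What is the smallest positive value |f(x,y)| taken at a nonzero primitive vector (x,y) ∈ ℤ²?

river: ρ → (-13,21,2)
river: ρ → (2,23,-2)
river: ρ → (-2,21,13)
river: ρ → (13,5,-10)
river: ρ → (-10,15,8)
river: ρ → (8,17,-8)
river: ρ → (-8,15,10)
river: ρ → (10,5,-13)
closes: descent 0, river 8
min |a| on river = 2

2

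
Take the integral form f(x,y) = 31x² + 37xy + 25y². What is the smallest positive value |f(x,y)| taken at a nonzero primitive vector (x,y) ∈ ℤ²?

translate: b→-25 (≡37 mod 62), so (31,37,25)→(31,-25,19)
flip: (31,-25,19)→(19,25,31)
translate: b→-13 (≡25 mod 38), so (19,25,31)→(19,-13,25)
reduced (well bottom): (19,-13,25) with a≤c, −a<b≤a
well minimum = a = 19

19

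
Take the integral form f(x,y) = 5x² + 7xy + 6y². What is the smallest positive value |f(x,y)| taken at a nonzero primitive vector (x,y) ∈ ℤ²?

translate: b→-3 (≡7 mod 10), so (5,7,6)→(5,-3,4)
flip: (5,-3,4)→(4,3,5)
reduced (well bottom): (4,3,5) with a≤c, −a<b≤a
well minimum = a = 4

4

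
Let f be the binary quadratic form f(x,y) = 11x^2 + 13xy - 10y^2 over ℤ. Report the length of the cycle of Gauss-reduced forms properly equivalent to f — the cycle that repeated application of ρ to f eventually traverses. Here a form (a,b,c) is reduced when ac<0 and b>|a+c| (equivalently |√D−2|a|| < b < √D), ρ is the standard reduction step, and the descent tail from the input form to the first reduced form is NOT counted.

D = 609, ⌊√D⌋ = 24
river: ρ → (-10,7,14)
river: ρ → (14,21,-3)
river: ρ → (-3,21,14)
river: ρ → (14,7,-10)
river: ρ → (-10,13,11)
river: ρ → (11,9,-12)
river: ρ → (-12,15,8)
river: ρ → (8,17,-10)
river: ρ → (-10,23,2)
river: ρ → (2,21,-21)
river: ρ → (-21,21,2)
river: ρ → (2,23,-10)
river: ρ → (-10,17,8)
river: ρ → (8,15,-12)
river: ρ → (-12,9,11)
river: ρ → (11,13,-10)
ρ-cycle length = 16 (tail of 0 descent steps not counted)

16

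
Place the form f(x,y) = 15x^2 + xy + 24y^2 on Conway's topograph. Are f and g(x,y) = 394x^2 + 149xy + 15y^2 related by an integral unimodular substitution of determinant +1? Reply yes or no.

D₁ = -1439, D₂ = -1439
f: reduced (well bottom): (15,1,24) with a≤c, −a<b≤a
g: flip: (394,149,15)→(15,-149,394)
g: translate: b→1 (≡-149 mod 30), so (15,-149,394)→(15,1,24)
g: reduced (well bottom): (15,1,24) with a≤c, −a<b≤a
reduced forms (15, 1, 24) vs (15, 1, 24) ⇒ equivalent

yes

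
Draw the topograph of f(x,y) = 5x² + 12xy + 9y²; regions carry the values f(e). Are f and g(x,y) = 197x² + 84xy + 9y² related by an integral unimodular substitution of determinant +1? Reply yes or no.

D₁ = -36, D₂ = -36
f: translate: b→2 (≡12 mod 10), so (5,12,9)→(5,2,2)
f: flip: (5,2,2)→(2,-2,5)
f: translate: b→2 (≡-2 mod 4), so (2,-2,5)→(2,2,5)
f: reduced (well bottom): (2,2,5) with a≤c, −a<b≤a
g: flip: (197,84,9)→(9,-84,197)
g: translate: b→6 (≡-84 mod 18), so (9,-84,197)→(9,6,2)
g: flip: (9,6,2)→(2,-6,9)
g: translate: b→2 (≡-6 mod 4), so (2,-6,9)→(2,2,5)
g: reduced (well bottom): (2,2,5) with a≤c, −a<b≤a
reduced forms (2, 2, 5) vs (2, 2, 5) ⇒ equivalent

yes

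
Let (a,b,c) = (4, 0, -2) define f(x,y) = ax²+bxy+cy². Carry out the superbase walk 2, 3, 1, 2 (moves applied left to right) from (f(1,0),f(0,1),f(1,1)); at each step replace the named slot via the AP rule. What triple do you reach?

start (4,-2,2) = (f(1,0),f(0,1),f(1,1))
replace slot 2: 2·(4+2) − (-2) = 14 → (4,14,2)
replace slot 3: 2·(4+14) − 2 = 34 → (4,14,34)
replace slot 1: 2·(14+34) − 4 = 92 → (92,14,34)
replace slot 2: 2·(92+34) − 14 = 238 → (92,238,34)

92,238,34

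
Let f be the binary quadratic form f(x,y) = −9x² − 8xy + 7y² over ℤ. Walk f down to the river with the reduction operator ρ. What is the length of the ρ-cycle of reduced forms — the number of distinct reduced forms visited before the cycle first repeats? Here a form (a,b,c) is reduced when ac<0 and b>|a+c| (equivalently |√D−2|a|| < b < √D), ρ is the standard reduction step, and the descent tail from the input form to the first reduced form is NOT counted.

D = 316, ⌊√D⌋ = 17
descent: ρ → (7,8,-9)  [lands on river]
river: ρ → (-9,10,6)
river: ρ → (6,14,-5)
river: ρ → (-5,16,3)
river: ρ → (3,14,-10)
river: ρ → (-10,6,7)
ρ-cycle length = 6 (tail of 1 descent step not counted)

6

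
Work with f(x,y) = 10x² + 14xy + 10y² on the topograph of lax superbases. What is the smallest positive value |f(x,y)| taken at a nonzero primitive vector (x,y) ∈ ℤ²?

translate: b→-6 (≡14 mod 20), so (10,14,10)→(10,-6,6)
flip: (10,-6,6)→(6,6,10)
reduced (well bottom): (6,6,10) with a≤c, −a<b≤a
well minimum = a = 6

6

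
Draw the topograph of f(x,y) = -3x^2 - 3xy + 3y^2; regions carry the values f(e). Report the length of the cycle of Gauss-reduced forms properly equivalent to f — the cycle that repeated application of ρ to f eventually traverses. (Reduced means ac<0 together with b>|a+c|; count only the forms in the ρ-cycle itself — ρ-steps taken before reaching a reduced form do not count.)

D = 45, ⌊√D⌋ = 6
descent: ρ → (3,3,-3)  [lands on river]
river: ρ → (-3,3,3)
ρ-cycle length = 2 (tail of 1 descent step not counted)

2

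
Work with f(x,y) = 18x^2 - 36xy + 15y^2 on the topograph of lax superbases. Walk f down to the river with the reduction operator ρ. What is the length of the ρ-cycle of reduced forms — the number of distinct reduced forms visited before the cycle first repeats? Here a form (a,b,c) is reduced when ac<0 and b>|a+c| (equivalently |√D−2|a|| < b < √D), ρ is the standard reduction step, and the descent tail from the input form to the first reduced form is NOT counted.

D = 216, ⌊√D⌋ = 14
descent: ρ → (15,6,-3)
descent: ρ → (-3,12,6)  [lands on river]
river: ρ → (6,12,-3)
ρ-cycle length = 2 (tail of 2 descent steps not counted)

2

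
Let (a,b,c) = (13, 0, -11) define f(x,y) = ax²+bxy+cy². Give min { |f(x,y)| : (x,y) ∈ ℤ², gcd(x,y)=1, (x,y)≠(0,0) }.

descent: ρ → (-11,22,2)  [lands on river]
river: ρ → (2,22,-11)
closes: descent 1, river 2
min |a| on river = 2

2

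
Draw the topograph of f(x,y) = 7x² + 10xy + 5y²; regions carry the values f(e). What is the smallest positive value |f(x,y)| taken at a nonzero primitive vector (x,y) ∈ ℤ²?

translate: b→-4 (≡10 mod 14), so (7,10,5)→(7,-4,2)
flip: (7,-4,2)→(2,4,7)
translate: b→0 (≡4 mod 4), so (2,4,7)→(2,0,5)
reduced (well bottom): (2,0,5) with a≤c, −a<b≤a
well minimum = a = 2

2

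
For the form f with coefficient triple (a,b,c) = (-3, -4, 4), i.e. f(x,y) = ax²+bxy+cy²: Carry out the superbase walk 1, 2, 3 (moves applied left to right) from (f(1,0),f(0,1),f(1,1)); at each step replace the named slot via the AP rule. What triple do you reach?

start (-3,4,-3) = (f(1,0),f(0,1),f(1,1))
replace slot 1: 2·(4+(-3)) − (-3) = 5 → (5,4,-3)
replace slot 2: 2·(5+(-3)) − 4 = 0 → (5,0,-3)
replace slot 3: 2·(5+0) − (-3) = 13 → (5,0,13)

5,0,13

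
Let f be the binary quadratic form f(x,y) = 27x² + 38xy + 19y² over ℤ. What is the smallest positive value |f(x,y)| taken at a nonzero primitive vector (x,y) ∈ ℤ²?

translate: b→-16 (≡38 mod 54), so (27,38,19)→(27,-16,8)
flip: (27,-16,8)→(8,16,27)
translate: b→0 (≡16 mod 16), so (8,16,27)→(8,0,19)
reduced (well bottom): (8,0,19) with a≤c, −a<b≤a
well minimum = a = 8

8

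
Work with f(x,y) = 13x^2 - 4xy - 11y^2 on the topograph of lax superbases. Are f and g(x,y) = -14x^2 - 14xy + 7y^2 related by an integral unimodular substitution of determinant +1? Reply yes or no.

D₁ = 588, D₂ = 588
river cycle of f (length 6): (-11, 4, 13), (13, 22, -2), (-2, 22, 13), (13, 4, -11), (-11, 18, 6), (6, 18, -11)
river cycle of g (length 2): (7, 14, -14), (-14, 14, 7)
cycles differ ⇒ inequivalent

no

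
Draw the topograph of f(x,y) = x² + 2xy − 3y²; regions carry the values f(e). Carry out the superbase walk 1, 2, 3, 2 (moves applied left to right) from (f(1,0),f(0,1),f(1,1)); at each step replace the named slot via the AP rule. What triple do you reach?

start (1,-3,0) = (f(1,0),f(0,1),f(1,1))
replace slot 1: 2·((-3)+0) − 1 = -7 → (-7,-3,0)
replace slot 2: 2·((-7)+0) − (-3) = -11 → (-7,-11,0)
replace slot 3: 2·((-7)+(-11)) − 0 = -36 → (-7,-11,-36)
replace slot 2: 2·((-7)+(-36)) − (-11) = -75 → (-7,-75,-36)

-7,-75,-36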